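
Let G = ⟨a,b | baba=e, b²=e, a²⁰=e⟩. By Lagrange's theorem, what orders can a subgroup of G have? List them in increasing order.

|G| = 40 = 2³ · 5. By Lagrange's theorem the order of any subgroup divides 40; the divisors of 40 are 1, 2, 4, 5, 8, 10, 20, 40.

Answer: 1, 2, 4, 5, 8, 10, 20, 40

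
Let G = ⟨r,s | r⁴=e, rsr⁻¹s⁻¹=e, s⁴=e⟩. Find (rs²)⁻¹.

The order of (rs²) is 4 (smallest k with (rs²)ᵏ = e), so (rs²)⁻¹ = (rs²)³ = r³s².
Check: (rs²) · (r³s²) → (rs²) · r³ = s²;   (s²) · s² = e, giving e as required.

Answer: r³s²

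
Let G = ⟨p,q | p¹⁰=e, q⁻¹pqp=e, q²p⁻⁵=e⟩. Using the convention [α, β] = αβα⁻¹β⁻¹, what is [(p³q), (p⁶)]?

[(p³q), (p⁶)] = (p³q)·(p⁶)·(p³q)⁻¹·(p⁶)⁻¹.
  (p³q) · (p⁶) = p²q⁻¹
  (p²q⁻¹) · (p³q⁻¹) = p⁴
  (p⁴) · (p⁴) = p⁸

Answer: p⁸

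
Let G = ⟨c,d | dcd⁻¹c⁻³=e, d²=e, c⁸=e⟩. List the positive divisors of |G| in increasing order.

|G| = 16 = 2⁴. By Lagrange's theorem the order of any subgroup divides 16; the divisors of 16 are 1, 2, 4, 8, 16.

Answer: 1, 2, 4, 8, 16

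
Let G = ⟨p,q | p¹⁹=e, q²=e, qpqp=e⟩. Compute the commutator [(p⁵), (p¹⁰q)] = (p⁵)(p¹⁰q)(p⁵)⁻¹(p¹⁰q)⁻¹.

[(p⁵), (p¹⁰q)] = (p⁵)·(p¹⁰q)·(p⁵)⁻¹·(p¹⁰q)⁻¹.
  (p⁵) · (p¹⁰q) = p¹⁵q
  (p¹⁵q) · (p¹⁴) = pq
  (pq) · (p¹⁰q) = p¹⁰

Answer: p¹⁰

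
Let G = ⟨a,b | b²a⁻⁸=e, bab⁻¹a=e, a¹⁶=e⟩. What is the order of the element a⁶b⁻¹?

Compute successive powers until reaching e:
  (a⁶b⁻¹)¹ = a⁶b⁻¹, (a⁶b⁻¹)² = a⁸, (a⁶b⁻¹)³ = a⁶b, (a⁶b⁻¹)⁴ = e.
The smallest positive k with (a⁶b⁻¹)ᵏ = e is 4.

Answer: 4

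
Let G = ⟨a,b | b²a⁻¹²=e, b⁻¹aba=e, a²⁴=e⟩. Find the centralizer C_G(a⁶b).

⟨a⁶b⟩ ⊆ C_G(a⁶b) since powers of a⁶b commute with a⁶b; so |C_G(a⁶b)| ≥ |⟨a⁶b⟩| = 4.
By orbit–stabilizer, |C_G(a⁶b)| = |G| / |conj. class of a⁶b| = 48 / 12 = 4.
The 4 elements commuting with a⁶b are {e, a¹², a⁶b, a⁶b⁻¹}.

Answer: {e, a¹², a⁶b, a⁶b⁻¹}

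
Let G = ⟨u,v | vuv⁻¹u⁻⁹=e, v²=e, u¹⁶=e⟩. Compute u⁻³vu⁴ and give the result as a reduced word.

Multiply left to right, reducing at each step:
  (u¹³) · v = u¹³v
  (u¹³v) · u⁴ = uv

Answer: uv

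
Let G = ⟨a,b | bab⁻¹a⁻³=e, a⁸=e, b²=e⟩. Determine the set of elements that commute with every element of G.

An element z ∈ Z(G) iff z commutes with every generator.
For example a⁴ is central: (a⁴)·a = a⁵ = a·(a⁴); (a⁴)·b = a⁴b = b·(a⁴).
Whereas a ∉ Z(G) since a·b = ab ≠ a³b = b·a.
Checking each of the 16 elements this way gives Z(G) = {e, a⁴}, of order 2.

Answer: {e, a⁴}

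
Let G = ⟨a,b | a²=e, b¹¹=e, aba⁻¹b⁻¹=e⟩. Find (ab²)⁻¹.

The order of (ab²) is 22 (smallest k with (ab²)ᵏ = e), so (ab²)⁻¹ = (ab²)²¹ = ab⁹.
Check: (ab²) · (ab⁹) → (ab²) · a = b²;   (b²) · b⁹ = e, giving e as required.

Answer: ab⁹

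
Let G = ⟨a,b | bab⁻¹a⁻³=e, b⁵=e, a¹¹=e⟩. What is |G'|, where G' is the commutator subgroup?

G' = [G, G] is generated by all commutators. The generator-pair commutators are: [a, b] = a⁹.
The subgroup they normally generate is {e, a, a², a³, a⁴, a⁵, a⁶, a⁷, a⁸, a⁹, a¹⁰}, of order 11.
Check: |G/G'| = 55/11 = 5 is the order of the abelianisation.

Answer: 11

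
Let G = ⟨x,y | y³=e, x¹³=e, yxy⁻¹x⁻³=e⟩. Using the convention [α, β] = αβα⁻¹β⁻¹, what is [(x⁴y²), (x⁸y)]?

[(x⁴y²), (x⁸y)] = (x⁴y²)·(x⁸y)·(x⁴y²)⁻¹·(x⁸y)⁻¹.
  (x⁴y²) · (x⁸y) = x¹¹
  (x¹¹) · (xy) = x¹²y
  (x¹²y) · (x⁶y²) = x⁴

Answer: x⁴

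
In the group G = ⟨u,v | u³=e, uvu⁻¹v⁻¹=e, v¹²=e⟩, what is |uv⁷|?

Compute successive powers until reaching e:
  (uv⁷)¹ = uv⁷, (uv⁷)² = u²v², (uv⁷)³ = v⁹, (uv⁷)⁴ = uv⁴, (uv⁷)⁵ = u²v¹¹, (uv⁷)⁶ = v⁶, (uv⁷)⁷ = uv, (uv⁷)⁸ = u²v⁸, (uv⁷)⁹ = v³, (uv⁷)¹⁰ = uv¹⁰, (uv⁷)¹¹ = u²v⁵, (uv⁷)¹² = e.
The smallest positive k with (uv⁷)ᵏ = e is 12.

Answer: 12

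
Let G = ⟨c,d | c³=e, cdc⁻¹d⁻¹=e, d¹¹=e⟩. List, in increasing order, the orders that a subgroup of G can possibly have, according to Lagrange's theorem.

|G| = 33 = 3 · 11. By Lagrange's theorem the order of any subgroup divides 33; the divisors of 33 are 1, 3, 11, 33.

Answer: 1, 3, 11, 33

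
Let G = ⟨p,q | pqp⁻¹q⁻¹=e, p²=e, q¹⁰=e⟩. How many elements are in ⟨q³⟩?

|⟨q³⟩| equals the order of q³. Compute successive powers until reaching e:
  (q³)¹ = q³, (q³)² = q⁶, (q³)³ = q⁹, (q³)⁴ = q², (q³)⁵ = q⁵, (q³)⁶ = q⁸, (q³)⁷ = q, (q³)⁸ = q⁴, (q³)⁹ = q⁷, (q³)¹⁰ = e.
The smallest positive k with (q³)ᵏ = e is 10, so |⟨q³⟩| = 10.

Answer: 10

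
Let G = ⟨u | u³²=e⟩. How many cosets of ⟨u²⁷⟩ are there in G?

First find ord(u²⁷) by computing successive powers:
  (u²⁷)¹ = u²⁷, (u²⁷)² = u²², (u²⁷)³ = u¹⁷, (u²⁷)⁴ = u¹², (u²⁷)⁵ = u⁷, (u²⁷)⁶ = u², (u²⁷)⁷ = u²⁹, (u²⁷)⁸ = u²⁴, (u²⁷)⁹ = u¹⁹, (u²⁷)¹⁰ = u¹⁴, (u²⁷)¹¹ = u⁹, (u²⁷)¹² = u⁴, (u²⁷)¹³ = u³¹, (u²⁷)¹⁴ = u²⁶, (u²⁷)¹⁵ = u²¹, (u²⁷)¹⁶ = u¹⁶, (u²⁷)¹⁷ = u¹¹, (u²⁷)¹⁸ = u⁶, (u²⁷)¹⁹ = u, (u²⁷)²⁰ = u²⁸, (u²⁷)²¹ = u²³, (u²⁷)²² = u¹⁸, (u²⁷)²³ = u¹³, (u²⁷)²⁴ = u⁸, (u²⁷)²⁵ = u³, (u²⁷)²⁶ = u³⁰, (u²⁷)²⁷ = u²⁵, (u²⁷)²⁸ = u²⁰, (u²⁷)²⁹ = u¹⁵, (u²⁷)³⁰ = u¹⁰, (u²⁷)³¹ = u⁵, (u²⁷)³² = e.
So |⟨u²⁷⟩| = ord(u²⁷) = 32. With |G| = 32, by Lagrange [G : ⟨u²⁷⟩] = 32/32 = 1.

Answer: 1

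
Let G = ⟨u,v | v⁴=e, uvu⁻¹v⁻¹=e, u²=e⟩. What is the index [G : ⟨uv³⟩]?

First find ord(uv³) by computing successive powers:
  (uv³)¹ = uv³, (uv³)² = v², (uv³)³ = uv, (uv³)⁴ = e.
So |⟨uv³⟩| = ord(uv³) = 4. With |G| = 8, by Lagrange [G : ⟨uv³⟩] = 8/4 = 2.

Answer: 2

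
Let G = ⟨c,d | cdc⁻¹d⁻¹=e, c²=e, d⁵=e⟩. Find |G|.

Enumerate words in the generators, reducing via the relations: the distinct elements are
  {c, d, e, cd, d², d³, d⁴, cd², cd³, cd⁴}.
No further products give new elements, so |G| = 10.

Answer: 10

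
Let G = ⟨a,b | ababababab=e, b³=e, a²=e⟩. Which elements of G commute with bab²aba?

⟨bab²aba⟩ ⊆ C_G(bab²aba) since powers of bab²aba commute with bab²aba; so |C_G(bab²aba)| ≥ |⟨bab²aba⟩| = 3.
By orbit–stabilizer, |C_G(bab²aba)| = |G| / |conj. class of bab²aba| = 60 / 20 = 3.
The 3 elements commuting with bab²aba are {e, bab²aba, ab²abab²}.

Answer: {e, bab²aba, ab²abab²}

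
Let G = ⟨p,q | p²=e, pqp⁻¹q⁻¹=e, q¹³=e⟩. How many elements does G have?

Enumerate words in the generators, reducing via the relations: the distinct elements are
  {e, p, q, pq, q², q³, q⁴, q⁵, q⁶, q⁷, q⁸, q⁹, pq², pq³, pq⁴, pq⁵, pq⁶, pq⁷, pq⁸, pq⁹, q¹², q¹¹, q¹⁰, pq¹², pq¹¹, pq¹⁰}.
No further products give new elements, so |G| = 26.

Answer: 26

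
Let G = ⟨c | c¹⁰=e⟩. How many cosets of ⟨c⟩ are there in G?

First find ord(c) by computing successive powers:
  c¹ = c, c² = c², c³ = c³, c⁴ = c⁴, c⁵ = c⁵, c⁶ = c⁶, c⁷ = c⁷, c⁸ = c⁸, c⁹ = c⁹, c¹⁰ = e.
So |⟨c⟩| = ord(c) = 10. With |G| = 10, by Lagrange [G : ⟨c⟩] = 10/10 = 1.

Answer: 1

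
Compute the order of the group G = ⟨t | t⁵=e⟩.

G is generated by a single element, so G is cyclic. The relator gives t⁵ = e and no smaller power is forced to be e, so the 5 powers {e, t, t², t³, t⁴} are distinct. Hence |G| = 5.

Answer: 5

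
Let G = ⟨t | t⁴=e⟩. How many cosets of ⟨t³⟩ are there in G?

First find ord(t³) by computing successive powers:
  (t³)¹ = t³, (t³)² = t², (t³)³ = t, (t³)⁴ = e.
So |⟨t³⟩| = ord(t³) = 4. With |G| = 4, by Lagrange [G : ⟨t³⟩] = 4/4 = 1.

Answer: 1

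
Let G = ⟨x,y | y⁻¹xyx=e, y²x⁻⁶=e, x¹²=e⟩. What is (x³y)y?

Compute (x³y) · y by multiplying left to right and reducing via the relations at each step:
  (x³y) · y = x⁹

Answer: x⁹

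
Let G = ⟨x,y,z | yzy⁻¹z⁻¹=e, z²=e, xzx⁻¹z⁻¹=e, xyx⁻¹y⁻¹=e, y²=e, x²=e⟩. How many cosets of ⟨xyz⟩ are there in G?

First find ord(xyz) by computing successive powers:
  (xyz)¹ = xyz, (xyz)² = e.
So |⟨xyz⟩| = ord(xyz) = 2. With |G| = 8, by Lagrange [G : ⟨xyz⟩] = 8/2 = 4.

Answer: 4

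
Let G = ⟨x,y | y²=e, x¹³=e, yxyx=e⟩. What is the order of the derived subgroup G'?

G' = [G, G] is generated by all commutators. The generator-pair commutators are: [x, y] = x².
The subgroup they normally generate is {e, x, x², x³, x⁴, x⁵, x⁶, x⁷, x⁸, x⁹, x¹⁰, x¹¹, x¹²}, of order 13.
Check: |G/G'| = 26/13 = 2 is the order of the abelianisation.

Answer: 13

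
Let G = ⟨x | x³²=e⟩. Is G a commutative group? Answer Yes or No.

G has a single generator, so G is cyclic and hence abelian.

Answer: Yes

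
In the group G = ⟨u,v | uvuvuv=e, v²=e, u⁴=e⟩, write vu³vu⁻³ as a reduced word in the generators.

Multiply left to right, reducing at each step:
  v · u³ = vu³
  (vu³) · v = uvu
  (uvu) · u⁻³ = uvu²

Answer: uvu²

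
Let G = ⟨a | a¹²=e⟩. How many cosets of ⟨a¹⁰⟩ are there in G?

First find ord(a¹⁰) by computing successive powers:
  (a¹⁰)¹ = a¹⁰, (a¹⁰)² = a⁸, (a¹⁰)³ = a⁶, (a¹⁰)⁴ = a⁴, (a¹⁰)⁵ = a², (a¹⁰)⁶ = e.
So |⟨a¹⁰⟩| = ord(a¹⁰) = 6. With |G| = 12, by Lagrange [G : ⟨a¹⁰⟩] = 12/6 = 2.

Answer: 2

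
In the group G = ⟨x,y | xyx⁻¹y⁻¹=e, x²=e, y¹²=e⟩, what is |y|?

Compute successive powers until reaching e:
  y¹ = y, y² = y², y³ = y³, y⁴ = y⁴, y⁵ = y⁵, y⁶ = y⁶, y⁷ = y⁷, y⁸ = y⁸, y⁹ = y⁹, y¹⁰ = y¹⁰, y¹¹ = y¹¹, y¹² = e.
The smallest positive k with yᵏ = e is 12.

Answer: 12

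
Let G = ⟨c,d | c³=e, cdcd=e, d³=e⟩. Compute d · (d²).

Compute d · (d²) by multiplying left to right and reducing via the relations at each step:
  d · d² = e

Answer: e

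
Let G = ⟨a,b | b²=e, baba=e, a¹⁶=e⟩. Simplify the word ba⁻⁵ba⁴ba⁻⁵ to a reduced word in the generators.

Multiply left to right, reducing at each step:
  b · a⁻⁵ = a⁵b
  (a⁵b) · b = a⁵
  (a⁵) · a⁴ = a⁹
  (a⁹) · b = a⁹b
  (a⁹b) · a⁻⁵ = a¹⁴b

Answer: a¹⁴b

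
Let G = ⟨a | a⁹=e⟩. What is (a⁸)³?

Compute successive powers of (a⁸), reducing at each step:
  (a⁸)²: (a⁸) · a⁸ = a⁷
  (a⁸)³: (a⁷) · a⁸ = a⁶

Answer: a⁶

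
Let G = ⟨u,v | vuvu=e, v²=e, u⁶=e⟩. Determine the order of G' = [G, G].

G' = [G, G] is generated by all commutators. The generator-pair commutators are: [u, v] = u².
The subgroup they normally generate is {e, u², u⁴}, of order 3.
Check: |G/G'| = 12/3 = 4 is the order of the abelianisation.

Answer: 3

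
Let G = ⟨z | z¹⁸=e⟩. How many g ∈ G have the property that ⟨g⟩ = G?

G is cyclic of order 18. An element generates G iff its order is 18, and a cyclic group of order 18 has exactly φ(18) = 6 such elements.

Answer: 6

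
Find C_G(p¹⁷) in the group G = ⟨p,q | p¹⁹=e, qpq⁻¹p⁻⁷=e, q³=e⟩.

⟨p¹⁷⟩ ⊆ C_G(p¹⁷) since powers of p¹⁷ commute with p¹⁷; so |C_G(p¹⁷)| ≥ |⟨p¹⁷⟩| = 19.
By orbit–stabilizer, |C_G(p¹⁷)| = |G| / |conj. class of p¹⁷| = 57 / 3 = 19.
The 19 elements commuting with p¹⁷ are {e, p, p², p³, p⁴, p⁵, p⁶, p⁷, p⁸, p⁹, p¹⁰, p¹¹, p¹², p¹³, p¹⁴, p¹⁵, p¹⁶, p¹⁷, p¹⁸}.

Answer: {e, p, p², p³, p⁴, p⁵, p⁶, p⁷, p⁸, p⁹, p¹⁰, p¹¹, p¹², p¹³, p¹⁴, p¹⁵, p¹⁶, p¹⁷, p¹⁸}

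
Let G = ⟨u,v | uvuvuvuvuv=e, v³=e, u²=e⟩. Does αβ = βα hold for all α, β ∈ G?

u·v = uv but v·u = vu, so u·v ≠ v·u and G is not abelian.

Answer: No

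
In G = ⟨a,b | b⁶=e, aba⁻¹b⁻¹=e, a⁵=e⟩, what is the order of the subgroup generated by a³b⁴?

|⟨a³b⁴⟩| equals the order of a³b⁴. Compute successive powers until reaching e:
  (a³b⁴)¹ = a³b⁴, (a³b⁴)² = ab², (a³b⁴)³ = a⁴, (a³b⁴)⁴ = a²b⁴, (a³b⁴)⁵ = b², (a³b⁴)⁶ = a³, (a³b⁴)⁷ = ab⁴, (a³b⁴)⁸ = a⁴b², (a³b⁴)⁹ = a², (a³b⁴)¹⁰ = b⁴, (a³b⁴)¹¹ = a³b², (a³b⁴)¹² = a, (a³b⁴)¹³ = a⁴b⁴, (a³b⁴)¹⁴ = a²b², (a³b⁴)¹⁵ = e.
The smallest positive k with (a³b⁴)ᵏ = e is 15, so |⟨a³b⁴⟩| = 15.

Answer: 15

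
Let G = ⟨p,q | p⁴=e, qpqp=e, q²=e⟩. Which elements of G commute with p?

⟨p⟩ ⊆ C_G(p) since powers of p commute with p; so |C_G(p)| ≥ |⟨p⟩| = 4.
By orbit–stabilizer, |C_G(p)| = |G| / |conj. class of p| = 8 / 2 = 4.
The 4 elements commuting with p are {e, p, p², p³}.

Answer: {e, p, p², p³}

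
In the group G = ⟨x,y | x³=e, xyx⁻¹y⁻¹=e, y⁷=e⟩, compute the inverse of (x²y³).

The order of (x²y³) is 21 (smallest k with (x²y³)ᵏ = e), so (x²y³)⁻¹ = (x²y³)²⁰ = xy⁴.
Check: (x²y³) · (xy⁴) → (x²y³) · x = y³;   (y³) · y⁴ = e, giving e as required.

Answer: xy⁴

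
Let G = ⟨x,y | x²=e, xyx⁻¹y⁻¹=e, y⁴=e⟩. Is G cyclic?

|G| = 8, but the maximum element order in G is 4 < 8. No single element generates all of G, so G is not cyclic.

Answer: No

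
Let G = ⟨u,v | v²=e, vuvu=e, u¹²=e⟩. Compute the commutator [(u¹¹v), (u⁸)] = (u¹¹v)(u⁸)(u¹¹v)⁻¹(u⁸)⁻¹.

[(u¹¹v), (u⁸)] = (u¹¹v)·(u⁸)·(u¹¹v)⁻¹·(u⁸)⁻¹.
  (u¹¹v) · (u⁸) = u³v
  (u³v) · (u¹¹v) = u⁴
  (u⁴) · (u⁴) = u⁸

Answer: u⁸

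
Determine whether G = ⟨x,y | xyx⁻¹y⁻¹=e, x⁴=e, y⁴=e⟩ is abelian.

Each pair of generators commutes: x·y = xy = y·x. Since the generators pairwise commute, every element of G commutes with every other, so G is abelian.

Answer: Yes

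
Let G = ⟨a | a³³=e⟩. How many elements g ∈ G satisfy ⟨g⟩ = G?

G is cyclic of order 33. An element generates G iff its order is 33, and a cyclic group of order 33 has exactly φ(33) = 20 such elements.

Answer: 20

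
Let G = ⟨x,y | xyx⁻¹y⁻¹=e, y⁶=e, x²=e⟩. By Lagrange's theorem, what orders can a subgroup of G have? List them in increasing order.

|G| = 12 = 2² · 3. By Lagrange's theorem the order of any subgroup divides 12; the divisors of 12 are 1, 2, 3, 4, 6, 12.

Answer: 1, 2, 3, 4, 6, 12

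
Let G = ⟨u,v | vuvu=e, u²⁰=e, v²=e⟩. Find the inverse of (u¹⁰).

The order of (u¹⁰) is 2 (smallest k with (u¹⁰)ᵏ = e), so (u¹⁰)⁻¹ = (u¹⁰)¹ = u¹⁰.
Check: (u¹⁰) · (u¹⁰) → (u¹⁰) · u¹⁰ = e, giving e as required.

Answer: u¹⁰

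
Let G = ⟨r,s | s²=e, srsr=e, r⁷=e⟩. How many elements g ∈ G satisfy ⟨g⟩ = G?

⟨g⟩ = G would require ord(g) = |G| = 14, but the maximum element order in G is 7 < 14. So G is not cyclic and no single element generates it: the count is 0.

Answer: 0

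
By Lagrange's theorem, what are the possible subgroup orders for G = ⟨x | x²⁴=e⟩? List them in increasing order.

|G| = 24 = 2³ · 3. By Lagrange's theorem the order of any subgroup divides 24; the divisors of 24 are 1, 2, 3, 4, 6, 8, 12, 24.

Answer: 1, 2, 3, 4, 6, 8, 12, 24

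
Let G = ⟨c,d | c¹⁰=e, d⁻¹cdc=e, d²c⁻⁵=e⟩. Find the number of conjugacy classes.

The conjugacy classes (representative and size) are:
  [e] (size 1), [c] (size 2), [c⁸] (size 2), [c⁷] (size 2), [c⁴] (size 2), [c⁵] (size 1), [c⁴d] (size 5), [c²d⁻¹] (size 5).
Class equation: 1 + 2 + 2 + 2 + 2 + 1 + 5 + 5 = 20 = |G|. So G has 8 conjugacy classes.

Answer: 8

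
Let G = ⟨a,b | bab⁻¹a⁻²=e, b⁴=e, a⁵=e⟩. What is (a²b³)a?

Compute (a²b³) · a by multiplying left to right and reducing via the relations at each step:
  (a²b³) · a = b³

Answer: b³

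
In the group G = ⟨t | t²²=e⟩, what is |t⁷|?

Compute successive powers until reaching e:
  (t⁷)¹ = t⁷, (t⁷)² = t¹⁴, (t⁷)³ = t²¹, (t⁷)⁴ = t⁶, (t⁷)⁵ = t¹³, (t⁷)⁶ = t²⁰, (t⁷)⁷ = t⁵, (t⁷)⁸ = t¹², (t⁷)⁹ = t¹⁹, (t⁷)¹⁰ = t⁴, (t⁷)¹¹ = t¹¹, (t⁷)¹² = t¹⁸, (t⁷)¹³ = t³, (t⁷)¹⁴ = t¹⁰, (t⁷)¹⁵ = t¹⁷, (t⁷)¹⁶ = t², (t⁷)¹⁷ = t⁹, (t⁷)¹⁸ = t¹⁶, (t⁷)¹⁹ = t, (t⁷)²⁰ = t⁸, (t⁷)²¹ = t¹⁵, (t⁷)²² = e.
The smallest positive k with (t⁷)ᵏ = e is 22.

Answer: 22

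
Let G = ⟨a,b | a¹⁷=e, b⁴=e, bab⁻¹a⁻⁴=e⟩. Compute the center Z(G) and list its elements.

An element z ∈ Z(G) iff z commutes with every generator.
For example e is central: e·a = a = a·e; e·b = b = b·e.
Whereas a ∉ Z(G) since a·b = ab ≠ a⁴b = b·a.
Checking each of the 68 elements this way gives Z(G) = {e}, of order 1.

Answer: {e}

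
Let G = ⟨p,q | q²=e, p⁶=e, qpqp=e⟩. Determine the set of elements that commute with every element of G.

An element z ∈ Z(G) iff z commutes with every generator.
For example p³ is central: (p³)·p = p⁴ = p·(p³); (p³)·q = p³q = q·(p³).
Whereas p ∉ Z(G) since p·q = pq ≠ p⁵q = q·p.
Checking each of the 12 elements this way gives Z(G) = {e, p³}, of order 2.

Answer: {e, p³}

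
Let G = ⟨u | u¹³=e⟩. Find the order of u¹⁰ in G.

Compute successive powers until reaching e:
  (u¹⁰)¹ = u¹⁰, (u¹⁰)² = u⁷, (u¹⁰)³ = u⁴, (u¹⁰)⁴ = u, (u¹⁰)⁵ = u¹¹, (u¹⁰)⁶ = u⁸, (u¹⁰)⁷ = u⁵, (u¹⁰)⁸ = u², (u¹⁰)⁹ = u¹², (u¹⁰)¹⁰ = u⁹, (u¹⁰)¹¹ = u⁶, (u¹⁰)¹² = u³, (u¹⁰)¹³ = e.
The smallest positive k with (u¹⁰)ᵏ = e is 13.

Answer: 13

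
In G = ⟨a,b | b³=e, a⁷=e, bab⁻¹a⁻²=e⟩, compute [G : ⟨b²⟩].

First find ord(b²) by computing successive powers:
  (b²)¹ = b², (b²)² = b, (b²)³ = e.
So |⟨b²⟩| = ord(b²) = 3. With |G| = 21, by Lagrange [G : ⟨b²⟩] = 21/3 = 7.

Answer: 7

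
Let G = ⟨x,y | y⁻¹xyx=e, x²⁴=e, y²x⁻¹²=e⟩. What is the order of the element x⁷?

Compute successive powers until reaching e:
  (x⁷)¹ = x⁷, (x⁷)² = x¹⁴, (x⁷)³ = x²¹, (x⁷)⁴ = x⁴, (x⁷)⁵ = x¹¹, (x⁷)⁶ = x¹⁸, (x⁷)⁷ = x, (x⁷)⁸ = x⁸, (x⁷)⁹ = x¹⁵, (x⁷)¹⁰ = x²², (x⁷)¹¹ = x⁵, (x⁷)¹² = x¹², (x⁷)¹³ = x¹⁹, (x⁷)¹⁴ = x², (x⁷)¹⁵ = x⁹, (x⁷)¹⁶ = x¹⁶, (x⁷)¹⁷ = x²³, (x⁷)¹⁸ = x⁶, (x⁷)¹⁹ = x¹³, (x⁷)²⁰ = x²⁰, (x⁷)²¹ = x³, (x⁷)²² = x¹⁰, (x⁷)²³ = x¹⁷, (x⁷)²⁴ = e.
The smallest positive k with (x⁷)ᵏ = e is 24.

Answer: 24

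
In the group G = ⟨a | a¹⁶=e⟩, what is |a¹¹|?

Compute successive powers until reaching e:
  (a¹¹)¹ = a¹¹, (a¹¹)² = a⁶, (a¹¹)³ = a, (a¹¹)⁴ = a¹², (a¹¹)⁵ = a⁷, (a¹¹)⁶ = a², (a¹¹)⁷ = a¹³, (a¹¹)⁸ = a⁸, (a¹¹)⁹ = a³, (a¹¹)¹⁰ = a¹⁴, (a¹¹)¹¹ = a⁹, (a¹¹)¹² = a⁴, (a¹¹)¹³ = a¹⁵, (a¹¹)¹⁴ = a¹⁰, (a¹¹)¹⁵ = a⁵, (a¹¹)¹⁶ = e.
The smallest positive k with (a¹¹)ᵏ = e is 16.

Answer: 16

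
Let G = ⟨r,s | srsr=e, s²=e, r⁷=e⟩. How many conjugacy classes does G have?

The conjugacy classes (representative and size) are:
  [e] (size 1), [r⁶] (size 2), [r⁵] (size 2), [r⁴] (size 2), [rs] (size 7).
Class equation: 1 + 2 + 2 + 2 + 7 = 14 = |G|. So G has 5 conjugacy classes.

Answer: 5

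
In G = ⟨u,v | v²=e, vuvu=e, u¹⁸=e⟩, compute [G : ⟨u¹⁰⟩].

First find ord(u¹⁰) by computing successive powers:
  (u¹⁰)¹ = u¹⁰, (u¹⁰)² = u², (u¹⁰)³ = u¹², (u¹⁰)⁴ = u⁴, (u¹⁰)⁵ = u¹⁴, (u¹⁰)⁶ = u⁶, (u¹⁰)⁷ = u¹⁶, (u¹⁰)⁸ = u⁸, (u¹⁰)⁹ = e.
So |⟨u¹⁰⟩| = ord(u¹⁰) = 9. With |G| = 36, by Lagrange [G : ⟨u¹⁰⟩] = 36/9 = 4.

Answer: 4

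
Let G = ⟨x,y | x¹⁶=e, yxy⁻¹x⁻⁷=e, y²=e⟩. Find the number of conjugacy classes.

The conjugacy classes (representative and size) are:
  [e] (size 1), [x] (size 2), [x¹⁴] (size 2), [x³] (size 2), [x⁴] (size 2), [x¹⁰] (size 2), [x⁸] (size 1), [x⁹] (size 2), [x¹¹] (size 2), [x¹⁰y] (size 8), [xy] (size 8).
Class equation: 1 + 2 + 2 + 2 + 2 + 2 + 1 + 2 + 2 + 8 + 8 = 32 = |G|. So G has 11 conjugacy classes.

Answer: 11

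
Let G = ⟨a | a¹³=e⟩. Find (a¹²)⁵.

Compute successive powers of (a¹²), reducing at each step:
  (a¹²)²: (a¹²) · a¹² = a¹¹
  (a¹²)³: (a¹¹) · a¹² = a¹⁰
  (a¹²)⁴: (a¹⁰) · a¹² = a⁹
  (a¹²)⁵: (a⁹) · a¹² = a⁸

Answer: a⁸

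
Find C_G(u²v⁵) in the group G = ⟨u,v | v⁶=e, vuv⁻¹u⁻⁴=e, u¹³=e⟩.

⟨u²v⁵⟩ ⊆ C_G(u²v⁵) since powers of u²v⁵ commute with u²v⁵; so |C_G(u²v⁵)| ≥ |⟨u²v⁵⟩| = 6.
By orbit–stabilizer, |C_G(u²v⁵)| = |G| / |conj. class of u²v⁵| = 78 / 13 = 6.
The 6 elements commuting with u²v⁵ are {e, uv³, u⁵v, u²v⁵, u⁹v⁴, u¹²v²}.

Answer: {e, uv³, u⁵v, u²v⁵, u⁹v⁴, u¹²v²}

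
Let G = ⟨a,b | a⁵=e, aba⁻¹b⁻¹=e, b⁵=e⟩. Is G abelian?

Each pair of generators commutes: a·b = ab = b·a. Since the generators pairwise commute, every element of G commutes with every other, so G is abelian.

Answer: Yes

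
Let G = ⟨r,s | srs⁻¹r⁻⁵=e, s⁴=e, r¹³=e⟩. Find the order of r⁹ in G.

Compute successive powers until reaching e:
  (r⁹)¹ = r⁹, (r⁹)² = r⁵, (r⁹)³ = r, (r⁹)⁴ = r¹⁰, (r⁹)⁵ = r⁶, (r⁹)⁶ = r², (r⁹)⁷ = r¹¹, (r⁹)⁸ = r⁷, (r⁹)⁹ = r³, (r⁹)¹⁰ = r¹², (r⁹)¹¹ = r⁸, (r⁹)¹² = r⁴, (r⁹)¹³ = e.
The smallest positive k with (r⁹)ᵏ = e is 13.

Answer: 13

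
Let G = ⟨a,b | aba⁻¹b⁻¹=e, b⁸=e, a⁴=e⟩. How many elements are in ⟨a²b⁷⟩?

|⟨a²b⁷⟩| equals the order of a²b⁷. Compute successive powers until reaching e:
  (a²b⁷)¹ = a²b⁷, (a²b⁷)² = b⁶, (a²b⁷)³ = a²b⁵, (a²b⁷)⁴ = b⁴, (a²b⁷)⁵ = a²b³, (a²b⁷)⁶ = b², (a²b⁷)⁷ = a²b, (a²b⁷)⁸ = e.
The smallest positive k with (a²b⁷)ᵏ = e is 8, so |⟨a²b⁷⟩| = 8.

Answer: 8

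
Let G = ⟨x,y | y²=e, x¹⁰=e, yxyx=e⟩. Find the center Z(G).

An element z ∈ Z(G) iff z commutes with every generator.
For example x⁵ is central: (x⁵)·x = x⁶ = x·(x⁵); (x⁵)·y = x⁵y = y·(x⁵).
Whereas x ∉ Z(G) since x·y = xy ≠ x⁹y = y·x.
Checking each of the 20 elements this way gives Z(G) = {e, x⁵}, of order 2.

Answer: {e, x⁵}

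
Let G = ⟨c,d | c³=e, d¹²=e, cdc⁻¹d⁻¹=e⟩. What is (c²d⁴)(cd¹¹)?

Compute (c²d⁴) · (cd¹¹) by multiplying left to right and reducing via the relations at each step:
  (c²d⁴) · c = d⁴
  (d⁴) · d¹¹ = d³

Answer: d³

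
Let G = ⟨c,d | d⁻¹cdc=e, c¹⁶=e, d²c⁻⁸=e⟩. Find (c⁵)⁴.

Compute successive powers of (c⁵), reducing at each step:
  (c⁵)²: (c⁵) · c⁵ = c¹⁰
  (c⁵)³: (c¹⁰) · c⁵ = c¹⁵
  (c⁵)⁴: (c¹⁵) · c⁵ = c⁴

Answer: c⁴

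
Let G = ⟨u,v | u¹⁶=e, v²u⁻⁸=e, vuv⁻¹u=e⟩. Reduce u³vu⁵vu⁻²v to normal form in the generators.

Multiply left to right, reducing at each step:
  (u³) · v = u³v
  (u³v) · u⁵ = u⁶v⁻¹
  (u⁶v⁻¹) · v = u⁶
  (u⁶) · u⁻² = u⁴
  (u⁴) · v = u⁴v

Answer: u⁴v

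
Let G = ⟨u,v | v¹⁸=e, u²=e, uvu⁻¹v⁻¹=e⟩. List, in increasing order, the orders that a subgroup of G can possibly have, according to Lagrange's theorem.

|G| = 36 = 2² · 3². By Lagrange's theorem the order of any subgroup divides 36; the divisors of 36 are 1, 2, 3, 4, 6, 9, 12, 18, 36.

Answer: 1, 2, 3, 4, 6, 9, 12, 18, 36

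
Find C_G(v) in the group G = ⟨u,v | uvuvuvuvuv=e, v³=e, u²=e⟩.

⟨v⟩ ⊆ C_G(v) since powers of v commute with v; so |C_G(v)| ≥ |⟨v⟩| = 3.
By orbit–stabilizer, |C_G(v)| = |G| / |conj. class of v| = 60 / 20 = 3.
The 3 elements commuting with v are {e, v, v²}.

Answer: {e, v, v²}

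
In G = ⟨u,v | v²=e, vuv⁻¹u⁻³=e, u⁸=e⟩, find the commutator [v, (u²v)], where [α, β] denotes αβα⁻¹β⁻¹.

[v, (u²v)] = v·(u²v)·v⁻¹·(u²v)⁻¹.
  v · (u²v) = u⁶
  (u⁶) · v = u⁶v
  (u⁶v) · (u²v) = u⁴

Answer: u⁴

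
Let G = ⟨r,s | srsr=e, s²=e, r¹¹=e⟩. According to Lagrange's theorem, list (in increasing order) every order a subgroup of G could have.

|G| = 22 = 2 · 11. By Lagrange's theorem the order of any subgroup divides 22; the divisors of 22 are 1, 2, 11, 22.

Answer: 1, 2, 11, 22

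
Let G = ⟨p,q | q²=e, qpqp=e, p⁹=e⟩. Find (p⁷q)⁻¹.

The order of (p⁷q) is 2 (smallest k with (p⁷q)ᵏ = e), so (p⁷q)⁻¹ = (p⁷q)¹ = p⁷q.
Check: (p⁷q) · (p⁷q) → (p⁷q) · p⁷ = q;   q · q = e, giving e as required.

Answer: p⁷q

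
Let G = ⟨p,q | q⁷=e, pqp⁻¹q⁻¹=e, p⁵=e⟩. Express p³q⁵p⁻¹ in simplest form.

Multiply left to right, reducing at each step:
  (p³) · q⁵ = p³q⁵
  (p³q⁵) · p⁻¹ = p²q⁵

Answer: p²q⁵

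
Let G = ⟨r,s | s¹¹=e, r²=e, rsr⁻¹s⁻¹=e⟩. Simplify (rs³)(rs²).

Compute (rs³) · (rs²) by multiplying left to right and reducing via the relations at each step:
  (rs³) · r = s³
  (s³) · s² = s⁵

Answer: s⁵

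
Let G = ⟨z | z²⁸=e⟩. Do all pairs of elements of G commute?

G has a single generator, so G is cyclic and hence abelian.

Answer: Yes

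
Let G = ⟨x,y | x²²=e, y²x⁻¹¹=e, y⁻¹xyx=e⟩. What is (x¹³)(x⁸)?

Compute (x¹³) · (x⁸) by multiplying left to right and reducing via the relations at each step:
  (x¹³) · x⁸ = x²¹

Answer: x²¹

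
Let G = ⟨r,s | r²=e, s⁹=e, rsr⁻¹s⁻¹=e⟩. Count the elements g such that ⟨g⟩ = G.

G is cyclic of order 18. An element generates G iff its order is 18, and a cyclic group of order 18 has exactly φ(18) = 6 such elements.

Answer: 6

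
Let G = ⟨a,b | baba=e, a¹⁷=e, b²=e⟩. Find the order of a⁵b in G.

Compute successive powers until reaching e:
  (a⁵b)¹ = a⁵b, (a⁵b)² = e.
The smallest positive k with (a⁵b)ᵏ = e is 2.

Answer: 2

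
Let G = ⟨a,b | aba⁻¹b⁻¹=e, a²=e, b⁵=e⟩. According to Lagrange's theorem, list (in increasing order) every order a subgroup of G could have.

|G| = 10 = 2 · 5. By Lagrange's theorem the order of any subgroup divides 10; the divisors of 10 are 1, 2, 5, 10.

Answer: 1, 2, 5, 10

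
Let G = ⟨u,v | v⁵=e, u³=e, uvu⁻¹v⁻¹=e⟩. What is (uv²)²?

Compute successive powers of (uv²), reducing at each step:
  (uv²)²: (uv²) · u = u²v²;   (u²v²) · v² = u²v⁴

Answer: u²v⁴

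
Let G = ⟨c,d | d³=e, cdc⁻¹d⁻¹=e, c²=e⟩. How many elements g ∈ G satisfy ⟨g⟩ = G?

G is cyclic of order 6. An element generates G iff its order is 6, and a cyclic group of order 6 has exactly φ(6) = 2 such elements.

Answer: 2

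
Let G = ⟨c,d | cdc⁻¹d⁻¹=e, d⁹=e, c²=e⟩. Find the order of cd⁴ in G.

Compute successive powers until reaching e:
  (cd⁴)¹ = cd⁴, (cd⁴)² = d⁸, (cd⁴)³ = cd³, (cd⁴)⁴ = d⁷, (cd⁴)⁵ = cd², (cd⁴)⁶ = d⁶, (cd⁴)⁷ = cd, (cd⁴)⁸ = d⁵, (cd⁴)⁹ = c, (cd⁴)¹⁰ = d⁴, (cd⁴)¹¹ = cd⁸, (cd⁴)¹² = d³, (cd⁴)¹³ = cd⁷, (cd⁴)¹⁴ = d², (cd⁴)¹⁵ = cd⁶, (cd⁴)¹⁶ = d, (cd⁴)¹⁷ = cd⁵, (cd⁴)¹⁸ = e.
The smallest positive k with (cd⁴)ᵏ = e is 18.

Answer: 18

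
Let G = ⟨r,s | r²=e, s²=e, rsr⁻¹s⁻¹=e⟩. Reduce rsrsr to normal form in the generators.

Multiply left to right, reducing at each step:
  r · s = rs
  (rs) · r = s
  s · s = e
  e · r = r

Answer: r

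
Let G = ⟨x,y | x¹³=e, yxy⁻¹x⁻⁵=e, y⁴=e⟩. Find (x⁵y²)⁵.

Compute successive powers of (x⁵y²), reducing at each step:
  (x⁵y²)²: (x⁵y²) · x⁵ = y²;   (y²) · y² = e
  (x⁵y²)³: e · x⁵ = x⁵;   (x⁵) · y² = x⁵y²
  (x⁵y²)⁴: (x⁵y²) · x⁵ = y²;   (y²) · y² = e
  (x⁵y²)⁵: e · x⁵ = x⁵;   (x⁵) · y² = x⁵y²

Answer: x⁵y²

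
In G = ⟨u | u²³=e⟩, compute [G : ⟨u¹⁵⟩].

First find ord(u¹⁵) by computing successive powers:
  (u¹⁵)¹ = u¹⁵, (u¹⁵)² = u⁷, (u¹⁵)³ = u²², (u¹⁵)⁴ = u¹⁴, (u¹⁵)⁵ = u⁶, (u¹⁵)⁶ = u²¹, (u¹⁵)⁷ = u¹³, (u¹⁵)⁸ = u⁵, (u¹⁵)⁹ = u²⁰, (u¹⁵)¹⁰ = u¹², (u¹⁵)¹¹ = u⁴, (u¹⁵)¹² = u¹⁹, (u¹⁵)¹³ = u¹¹, (u¹⁵)¹⁴ = u³, (u¹⁵)¹⁵ = u¹⁸, (u¹⁵)¹⁶ = u¹⁰, (u¹⁵)¹⁷ = u², (u¹⁵)¹⁸ = u¹⁷, (u¹⁵)¹⁹ = u⁹, (u¹⁵)²⁰ = u, (u¹⁵)²¹ = u¹⁶, (u¹⁵)²² = u⁸, (u¹⁵)²³ = e.
So |⟨u¹⁵⟩| = ord(u¹⁵) = 23. With |G| = 23, by Lagrange [G : ⟨u¹⁵⟩] = 23/23 = 1.

Answer: 1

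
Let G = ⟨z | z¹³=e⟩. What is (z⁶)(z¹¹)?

Compute (z⁶) · (z¹¹) by multiplying left to right and reducing via the relations at each step:
  (z⁶) · z¹¹ = z⁴

Answer: z⁴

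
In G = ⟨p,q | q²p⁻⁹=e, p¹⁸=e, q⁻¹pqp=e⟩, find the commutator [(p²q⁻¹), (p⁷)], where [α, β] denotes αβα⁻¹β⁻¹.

[(p²q⁻¹), (p⁷)] = (p²q⁻¹)·(p⁷)·(p²q⁻¹)⁻¹·(p⁷)⁻¹.
  (p²q⁻¹) · (p⁷) = p⁴q
  (p⁴q) · (p²q) = p¹¹
  (p¹¹) · (p¹¹) = p⁴

Answer: p⁴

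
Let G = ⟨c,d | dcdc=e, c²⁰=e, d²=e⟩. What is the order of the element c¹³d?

Compute successive powers until reaching e:
  (c¹³d)¹ = c¹³d, (c¹³d)² = e.
The smallest positive k with (c¹³d)ᵏ = e is 2.

Answer: 2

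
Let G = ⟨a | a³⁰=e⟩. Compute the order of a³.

Compute successive powers until reaching e:
  (a³)¹ = a³, (a³)² = a⁶, (a³)³ = a⁹, (a³)⁴ = a¹², (a³)⁵ = a¹⁵, (a³)⁶ = a¹⁸, (a³)⁷ = a²¹, (a³)⁸ = a²⁴, (a³)⁹ = a²⁷, (a³)¹⁰ = e.
The smallest positive k with (a³)ᵏ = e is 10.

Answer: 10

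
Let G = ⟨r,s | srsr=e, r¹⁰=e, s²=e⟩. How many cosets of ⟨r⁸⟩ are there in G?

First find ord(r⁸) by computing successive powers:
  (r⁸)¹ = r⁸, (r⁸)² = r⁶, (r⁸)³ = r⁴, (r⁸)⁴ = r², (r⁸)⁵ = e.
So |⟨r⁸⟩| = ord(r⁸) = 5. With |G| = 20, by Lagrange [G : ⟨r⁸⟩] = 20/5 = 4.

Answer: 4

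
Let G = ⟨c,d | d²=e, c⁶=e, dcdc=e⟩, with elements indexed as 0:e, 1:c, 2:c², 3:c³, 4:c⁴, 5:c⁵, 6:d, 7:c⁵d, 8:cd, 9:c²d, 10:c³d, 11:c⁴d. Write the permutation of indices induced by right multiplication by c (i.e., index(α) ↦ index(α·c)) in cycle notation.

(0 1 2 3 4 5)(6 7 11 10 9 8)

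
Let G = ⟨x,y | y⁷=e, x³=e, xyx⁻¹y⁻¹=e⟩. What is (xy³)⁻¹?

The order of (xy³) is 21 (smallest k with (xy³)ᵏ = e), so (xy³)⁻¹ = (xy³)²⁰ = x²y⁴.
Check: (xy³) · (x²y⁴) → (xy³) · x² = y³;   (y³) · y⁴ = e, giving e as required.

Answer: x²y⁴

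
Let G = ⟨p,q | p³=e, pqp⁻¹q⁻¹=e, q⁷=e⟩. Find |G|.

Enumerate words in the generators, reducing via the relations: the distinct elements are
  {e, p, q, pq, p², q², q³, q⁴, q⁵, q⁶, pq², pq³, pq⁴, pq⁵, pq⁶, p²q, p²q², p²q³, p²q⁴, p²q⁵, p²q⁶}.
No further products give new elements, so |G| = 21.

Answer: 21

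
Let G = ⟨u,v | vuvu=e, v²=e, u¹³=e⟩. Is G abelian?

u·v = uv but v·u = u¹²v, so u·v ≠ v·u and G is not abelian.

Answer: No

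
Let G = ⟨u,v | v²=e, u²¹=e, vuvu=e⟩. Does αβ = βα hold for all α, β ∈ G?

u·v = uv but v·u = u²⁰v, so u·v ≠ v·u and G is not abelian.

Answer: No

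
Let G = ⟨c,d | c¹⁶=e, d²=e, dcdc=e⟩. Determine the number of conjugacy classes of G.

The conjugacy classes (representative and size) are:
  [e] (size 1), [c¹⁵] (size 2), [c²] (size 2), [c³] (size 2), [c¹²] (size 2), [c⁵] (size 2), [c⁶] (size 2), [c⁷] (size 2), [c⁸] (size 1), [c²d] (size 8), [c¹⁵d] (size 8).
Class equation: 1 + 2 + 2 + 2 + 2 + 2 + 2 + 2 + 1 + 8 + 8 = 32 = |G|. So G has 11 conjugacy classes.

Answer: 11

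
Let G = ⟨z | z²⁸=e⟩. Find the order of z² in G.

Compute successive powers until reaching e:
  (z²)¹ = z², (z²)² = z⁴, (z²)³ = z⁶, (z²)⁴ = z⁸, (z²)⁵ = z¹⁰, (z²)⁶ = z¹², (z²)⁷ = z¹⁴, (z²)⁸ = z¹⁶, (z²)⁹ = z¹⁸, (z²)¹⁰ = z²⁰, (z²)¹¹ = z²², (z²)¹² = z²⁴, (z²)¹³ = z²⁶, (z²)¹⁴ = e.
The smallest positive k with (z²)ᵏ = e is 14.

Answer: 14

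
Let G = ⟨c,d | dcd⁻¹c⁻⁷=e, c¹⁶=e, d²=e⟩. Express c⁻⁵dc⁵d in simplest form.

Multiply left to right, reducing at each step:
  (c¹¹) · d = c¹¹d
  (c¹¹d) · c⁵ = c¹⁴d
  (c¹⁴d) · d = c¹⁴

Answer: c¹⁴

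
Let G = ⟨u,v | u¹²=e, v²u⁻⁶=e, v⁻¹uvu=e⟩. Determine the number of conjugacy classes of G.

The conjugacy classes (representative and size) are:
  [e] (size 1), [u¹¹] (size 2), [u²] (size 2), [u⁹] (size 2), [u⁴] (size 2), [u⁵] (size 2), [u⁶] (size 1), [u²v] (size 6), [uv] (size 6).
Class equation: 1 + 2 + 2 + 2 + 2 + 2 + 1 + 6 + 6 = 24 = |G|. So G has 9 conjugacy classes.

Answer: 9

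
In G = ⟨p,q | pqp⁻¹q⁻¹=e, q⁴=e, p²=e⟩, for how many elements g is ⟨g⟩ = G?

⟨g⟩ = G would require ord(g) = |G| = 8, but the maximum element order in G is 4 < 8. So G is not cyclic and no single element generates it: the count is 0.

Answer: 0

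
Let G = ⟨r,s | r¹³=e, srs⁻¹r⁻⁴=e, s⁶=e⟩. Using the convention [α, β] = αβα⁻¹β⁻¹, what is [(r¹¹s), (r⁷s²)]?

[(r¹¹s), (r⁷s²)] = (r¹¹s)·(r⁷s²)·(r¹¹s)⁻¹·(r⁷s²)⁻¹.
  (r¹¹s) · (r⁷s²) = s³
  (s³) · (r⁷s⁵) = r⁶s²
  (r⁶s²) · (r²s⁴) = r¹²

Answer: r¹²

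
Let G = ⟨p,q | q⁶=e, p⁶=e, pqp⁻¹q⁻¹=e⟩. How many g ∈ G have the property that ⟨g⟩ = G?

⟨g⟩ = G would require ord(g) = |G| = 36, but the maximum element order in G is 6 < 36. So G is not cyclic and no single element generates it: the count is 0.

Answer: 0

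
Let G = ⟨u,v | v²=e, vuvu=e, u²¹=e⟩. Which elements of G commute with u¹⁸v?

⟨u¹⁸v⟩ ⊆ C_G(u¹⁸v) since powers of u¹⁸v commute with u¹⁸v; so |C_G(u¹⁸v)| ≥ |⟨u¹⁸v⟩| = 2.
By orbit–stabilizer, |C_G(u¹⁸v)| = |G| / |conj. class of u¹⁸v| = 42 / 21 = 2.
The 2 elements commuting with u¹⁸v are {e, u¹⁸v}.

Answer: {e, u¹⁸v}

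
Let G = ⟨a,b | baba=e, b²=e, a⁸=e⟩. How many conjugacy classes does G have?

The conjugacy classes (representative and size) are:
  [e] (size 1), [a] (size 2), [a⁶] (size 2), [a³] (size 2), [a⁴] (size 1), [b] (size 4), [a⁵b] (size 4).
Class equation: 1 + 2 + 2 + 2 + 1 + 4 + 4 = 16 = |G|. So G has 7 conjugacy classes.

Answer: 7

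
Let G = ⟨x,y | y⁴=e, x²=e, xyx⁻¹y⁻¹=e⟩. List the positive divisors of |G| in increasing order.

|G| = 8 = 2³. By Lagrange's theorem the order of any subgroup divides 8; the divisors of 8 are 1, 2, 4, 8.

Answer: 1, 2, 4, 8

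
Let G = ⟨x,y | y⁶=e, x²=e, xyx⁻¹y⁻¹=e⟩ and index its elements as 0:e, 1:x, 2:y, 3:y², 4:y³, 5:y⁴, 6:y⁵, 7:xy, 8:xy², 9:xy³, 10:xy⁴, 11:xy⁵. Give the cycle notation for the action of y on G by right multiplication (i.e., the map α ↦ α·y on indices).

(0 2 3 4 5 6)(1 7 8 9 10 11)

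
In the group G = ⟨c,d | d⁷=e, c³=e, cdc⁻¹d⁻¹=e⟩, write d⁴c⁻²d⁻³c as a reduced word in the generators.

Multiply left to right, reducing at each step:
  (d⁴) · c⁻² = cd⁴
  (cd⁴) · d⁻³ = cd
  (cd) · c = c²d

Answer: c²d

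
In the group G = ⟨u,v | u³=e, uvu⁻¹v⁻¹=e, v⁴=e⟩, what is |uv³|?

Compute successive powers until reaching e:
  (uv³)¹ = uv³, (uv³)² = u²v², (uv³)³ = v, (uv³)⁴ = u, (uv³)⁵ = u²v³, (uv³)⁶ = v², (uv³)⁷ = uv, (uv³)⁸ = u², (uv³)⁹ = v³, (uv³)¹⁰ = uv², (uv³)¹¹ = u²v, (uv³)¹² = e.
The smallest positive k with (uv³)ᵏ = e is 12.

Answer: 12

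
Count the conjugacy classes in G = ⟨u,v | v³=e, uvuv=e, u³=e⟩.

The conjugacy classes (representative and size) are:
  [e] (size 1), [vu²] (size 4), [v²u] (size 4), [u²v²] (size 3).
Class equation: 1 + 4 + 4 + 3 = 12 = |G|. So G has 4 conjugacy classes.

Answer: 4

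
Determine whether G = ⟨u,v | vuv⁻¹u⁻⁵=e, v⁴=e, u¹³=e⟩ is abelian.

u·v = uv but v·u = u⁵v, so u·v ≠ v·u and G is not abelian.

Answer: No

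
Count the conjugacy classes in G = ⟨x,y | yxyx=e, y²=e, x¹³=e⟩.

The conjugacy classes (representative and size) are:
  [e] (size 1), [x¹²] (size 2), [x¹¹] (size 2), [x³] (size 2), [x⁴] (size 2), [x⁸] (size 2), [x⁶] (size 2), [y] (size 13).
Class equation: 1 + 2 + 2 + 2 + 2 + 2 + 2 + 13 = 26 = |G|. So G has 8 conjugacy classes.

Answer: 8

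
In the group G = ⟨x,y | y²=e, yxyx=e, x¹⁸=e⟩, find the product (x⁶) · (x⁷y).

Compute (x⁶) · (x⁷y) by multiplying left to right and reducing via the relations at each step:
  (x⁶) · x⁷ = x¹³
  (x¹³) · y = x¹³y

Answer: x¹³y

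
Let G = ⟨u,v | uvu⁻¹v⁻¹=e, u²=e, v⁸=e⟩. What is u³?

Compute successive powers of u, reducing at each step:
  u²: u · u = e
  u³: e · u = u

Answer: u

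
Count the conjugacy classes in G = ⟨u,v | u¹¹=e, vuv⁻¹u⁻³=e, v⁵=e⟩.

The conjugacy classes (representative and size) are:
  [e] (size 1), [u³] (size 5), [u⁶] (size 5), [u⁷v] (size 11), [u⁹v²] (size 11), [u⁷v³] (size 11), [u⁷v⁴] (size 11).
Class equation: 1 + 5 + 5 + 11 + 11 + 11 + 11 = 55 = |G|. So G has 7 conjugacy classes.

Answer: 7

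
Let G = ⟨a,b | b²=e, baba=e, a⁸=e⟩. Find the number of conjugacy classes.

The conjugacy classes (representative and size) are:
  [e] (size 1), [a] (size 2), [a⁶] (size 2), [a³] (size 2), [a⁴] (size 1), [b] (size 4), [a⁵b] (size 4).
Class equation: 1 + 2 + 2 + 2 + 1 + 4 + 4 = 16 = |G|. So G has 7 conjugacy classes.

Answer: 7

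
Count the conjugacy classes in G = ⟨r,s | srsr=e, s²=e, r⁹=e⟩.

The conjugacy classes (representative and size) are:
  [e] (size 1), [r⁸] (size 2), [r⁷] (size 2), [r⁶] (size 2), [r⁵] (size 2), [r⁴s] (size 9).
Class equation: 1 + 2 + 2 + 2 + 2 + 9 = 18 = |G|. So G has 6 conjugacy classes.

Answer: 6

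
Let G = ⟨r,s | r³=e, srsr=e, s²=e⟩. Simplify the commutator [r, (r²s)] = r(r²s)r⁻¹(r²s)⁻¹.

[r, (r²s)] = r·(r²s)·r⁻¹·(r²s)⁻¹.
  r · (r²s) = s
  s · (r²) = rs
  (rs) · (r²s) = r²

Answer: r²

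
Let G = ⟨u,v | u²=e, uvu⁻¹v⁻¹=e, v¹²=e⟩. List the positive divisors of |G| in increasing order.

|G| = 24 = 2³ · 3. By Lagrange's theorem the order of any subgroup divides 24; the divisors of 24 are 1, 2, 3, 4, 6, 8, 12, 24.

Answer: 1, 2, 3, 4, 6, 8, 12, 24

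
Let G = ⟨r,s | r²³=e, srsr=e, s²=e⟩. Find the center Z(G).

An element z ∈ Z(G) iff z commutes with every generator.
For example e is central: e·r = r = r·e; e·s = s = s·e.
Whereas r ∉ Z(G) since r·s = rs ≠ r²²s = s·r.
Checking each of the 46 elements this way gives Z(G) = {e}, of order 1.

Answer: {e}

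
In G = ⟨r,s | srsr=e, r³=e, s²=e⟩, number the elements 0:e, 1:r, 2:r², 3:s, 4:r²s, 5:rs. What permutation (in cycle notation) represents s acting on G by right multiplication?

(0 3)(1 5)(2 4)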